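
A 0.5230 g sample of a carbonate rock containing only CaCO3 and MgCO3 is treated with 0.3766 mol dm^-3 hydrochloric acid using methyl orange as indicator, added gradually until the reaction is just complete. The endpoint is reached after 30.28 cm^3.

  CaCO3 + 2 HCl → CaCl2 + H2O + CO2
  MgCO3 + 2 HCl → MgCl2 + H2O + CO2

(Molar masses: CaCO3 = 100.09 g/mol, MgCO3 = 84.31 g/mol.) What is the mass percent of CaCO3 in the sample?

n(HCl) = 0.03028 × 0.3766 = 0.01140 mol
Let x = n(CaCO3), y = n(MgCO3).
Titrant: 2x + 2y = 0.01140;  mass: 100.09x + 84.31y = 0.5230
Solving, x = 2.680 × 10^-3 mol, y = 3.022 × 10^-3 mol
mass of CaCO3 = 2.680 × 10^-3 × 100.09 = 0.2682 g
% CaCO3 = 0.2682 / 0.5230 × 100 = 51.29 %

51.29 %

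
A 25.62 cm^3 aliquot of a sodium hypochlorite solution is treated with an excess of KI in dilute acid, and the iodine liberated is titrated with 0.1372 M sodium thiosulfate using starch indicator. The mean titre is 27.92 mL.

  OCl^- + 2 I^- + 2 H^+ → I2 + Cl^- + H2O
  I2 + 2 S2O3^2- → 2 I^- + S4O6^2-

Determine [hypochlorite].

0.07476 M

n(S2O3^2-) = 0.02792 × 0.1372 = 3.831 × 10^-3 mol
n(I2) = n(S2O3^2-)/2 = 1.915 × 10^-3 mol
n(OCl^-) in the aliquot = 1.915 × 10^-3 mol (1:1 ratio)
[OCl^-] = 1.915 × 10^-3 / 0.02562 = 0.07476 mol/L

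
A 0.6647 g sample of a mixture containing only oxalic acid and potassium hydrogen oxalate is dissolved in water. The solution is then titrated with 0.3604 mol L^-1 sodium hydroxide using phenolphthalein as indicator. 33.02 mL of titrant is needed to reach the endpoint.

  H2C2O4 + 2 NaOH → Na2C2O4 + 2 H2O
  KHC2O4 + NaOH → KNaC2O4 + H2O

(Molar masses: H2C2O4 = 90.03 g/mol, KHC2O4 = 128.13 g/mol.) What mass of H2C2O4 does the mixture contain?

n(NaOH) = 0.03302 × 0.3604 = 0.01190 mol
Let x = n(H2C2O4), y = n(KHC2O4).
Titrant: 2x + 1y = 0.01190;  mass: 90.03x + 128.13y = 0.6647
Solving, x = 5.174 × 10^-3 mol, y = 1.552 × 10^-3 mol
mass of H2C2O4 = 5.174 × 10^-3 × 90.03 = 0.4658 g

0.4658 g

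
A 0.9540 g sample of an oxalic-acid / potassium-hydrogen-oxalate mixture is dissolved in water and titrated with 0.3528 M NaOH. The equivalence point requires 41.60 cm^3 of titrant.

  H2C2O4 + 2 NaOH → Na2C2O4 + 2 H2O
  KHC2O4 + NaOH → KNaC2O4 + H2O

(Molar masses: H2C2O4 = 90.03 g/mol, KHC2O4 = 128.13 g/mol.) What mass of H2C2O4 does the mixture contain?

n(NaOH) = 0.04160 × 0.3528 = 0.01468 mol
Let x = n(H2C2O4), y = n(KHC2O4).
Titrant: 2x + 1y = 0.01468;  mass: 90.03x + 128.13y = 0.9540
Solving, x = 5.574 × 10^-3 mol, y = 3.529 × 10^-3 mol
mass of H2C2O4 = 5.574 × 10^-3 × 90.03 = 0.5018 g

0.5018 g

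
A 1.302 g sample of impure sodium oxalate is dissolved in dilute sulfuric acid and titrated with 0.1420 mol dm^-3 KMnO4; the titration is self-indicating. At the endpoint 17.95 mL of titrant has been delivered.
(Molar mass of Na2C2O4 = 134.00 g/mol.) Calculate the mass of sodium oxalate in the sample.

0.8539 g

2 MnO4^- + 5 C2O4^2- + 16 H^+ → 2 Mn^2+ + 10 CO2 + 8 H2O
n(KMnO4) = 0.01795 L × 0.1420 mol/L = 2.549 × 10^-3 mol
From the 5:2 ratio, n(Na2C2O4) = 5/2 × 2.549 × 10^-3 = 6.372 × 10^-3 mol
mass of Na2C2O4 = 6.372 × 10^-3 × 134.00 g/mol = 0.8539 g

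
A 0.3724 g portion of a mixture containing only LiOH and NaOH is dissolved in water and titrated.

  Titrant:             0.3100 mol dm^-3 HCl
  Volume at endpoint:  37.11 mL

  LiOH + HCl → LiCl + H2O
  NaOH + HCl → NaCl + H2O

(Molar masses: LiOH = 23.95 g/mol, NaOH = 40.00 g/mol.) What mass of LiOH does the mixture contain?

0.1310 g

n(HCl) = 0.03711 × 0.3100 = 0.01150 mol
Let x = n(LiOH), y = n(NaOH).
Titrant: 1x + 1y = 0.01150;  mass: 23.95x + 40.00y = 0.3724
Solving, x = 5.468 × 10^-3 mol, y = 6.036 × 10^-3 mol
mass of LiOH = 5.468 × 10^-3 × 23.95 = 0.1310 g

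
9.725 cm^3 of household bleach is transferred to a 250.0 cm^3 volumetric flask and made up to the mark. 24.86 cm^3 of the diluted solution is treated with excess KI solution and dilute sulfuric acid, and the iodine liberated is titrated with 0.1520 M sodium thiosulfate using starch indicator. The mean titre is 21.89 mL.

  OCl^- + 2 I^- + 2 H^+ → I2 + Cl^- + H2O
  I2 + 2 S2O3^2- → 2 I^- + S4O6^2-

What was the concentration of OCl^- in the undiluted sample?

1.720 M

n(S2O3^2-) = 0.02189 × 0.1520 = 3.327 × 10^-3 mol
n(I2) = n(S2O3^2-)/2 = 1.664 × 10^-3 mol
n(OCl^-) in the aliquot = 1.664 × 10^-3 mol (1:1 ratio)
[OCl^-]_dilute = 1.664 × 10^-3 / 0.02486 = 0.06692 mol/L
[OCl^-]_original = 0.06692 × 250.0/9.725 = 1.720 mol/L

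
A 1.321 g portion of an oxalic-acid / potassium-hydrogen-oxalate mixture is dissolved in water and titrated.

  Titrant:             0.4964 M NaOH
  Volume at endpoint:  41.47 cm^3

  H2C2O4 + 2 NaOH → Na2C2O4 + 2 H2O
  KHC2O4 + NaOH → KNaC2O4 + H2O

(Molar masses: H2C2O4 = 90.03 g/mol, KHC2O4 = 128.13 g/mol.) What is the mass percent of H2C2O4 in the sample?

53.98 %

n(NaOH) = 0.04147 × 0.4964 = 0.02059 mol
Let x = n(H2C2O4), y = n(KHC2O4).
Titrant: 2x + 1y = 0.02059;  mass: 90.03x + 128.13y = 1.321
Solving, x = 7.921 × 10^-3 mol, y = 4.744 × 10^-3 mol
mass of H2C2O4 = 7.921 × 10^-3 × 90.03 = 0.7131 g
% H2C2O4 = 0.7131 / 1.321 × 100 = 53.98 %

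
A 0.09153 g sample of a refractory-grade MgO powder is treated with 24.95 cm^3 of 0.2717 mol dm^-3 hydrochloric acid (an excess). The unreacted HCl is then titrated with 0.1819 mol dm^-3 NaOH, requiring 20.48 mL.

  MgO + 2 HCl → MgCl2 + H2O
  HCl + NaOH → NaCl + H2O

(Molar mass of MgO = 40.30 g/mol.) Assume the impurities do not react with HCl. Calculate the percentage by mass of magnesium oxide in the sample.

n(HCl) added = 0.02495 × 0.2717 = 6.779 × 10^-3 mol
n(NaOH) used in back-titration = 0.02048 × 0.1819 = 3.725 × 10^-3 mol
n(HCl) left over = 3.725 × 10^-3 mol (1:1 ratio)
n(HCl) consumed by analyte = 6.779 × 10^-3 − 3.725 × 10^-3 = 3.054 × 10^-3 mol
From the 1:2 ratio, n(MgO) = 1/2 × 3.054 × 10^-3 = 1.527 × 10^-3 mol
mass of MgO = 1.527 × 10^-3 × 40.30 = 0.06153 g
% MgO = 0.06153 / 0.09153 × 100 = 67.22 %

67.22 %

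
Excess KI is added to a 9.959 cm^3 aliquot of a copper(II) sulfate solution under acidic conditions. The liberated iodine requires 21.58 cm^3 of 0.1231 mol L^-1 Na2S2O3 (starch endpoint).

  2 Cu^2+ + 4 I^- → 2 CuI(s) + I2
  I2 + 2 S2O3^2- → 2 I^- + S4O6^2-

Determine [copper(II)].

0.2667 mol/L

n(S2O3^2-) = 0.02158 × 0.1231 = 2.656 × 10^-3 mol
n(I2) = n(S2O3^2-)/2 = 1.328 × 10^-3 mol
From the 2:1 ratio, n(Cu2+) in the aliquot = 2/1 × 1.328 × 10^-3 = 2.656 × 10^-3 mol
[Cu2+] = 2.656 × 10^-3 / 0.009959 = 0.2667 mol/L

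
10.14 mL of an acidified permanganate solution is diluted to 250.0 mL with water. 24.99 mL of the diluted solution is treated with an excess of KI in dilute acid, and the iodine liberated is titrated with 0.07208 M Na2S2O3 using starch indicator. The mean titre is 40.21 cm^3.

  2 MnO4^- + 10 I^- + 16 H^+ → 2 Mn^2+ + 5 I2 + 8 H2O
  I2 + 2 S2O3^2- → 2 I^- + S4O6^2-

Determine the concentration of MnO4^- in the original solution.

0.5719 M

n(S2O3^2-) = 0.04021 × 0.07208 = 2.898 × 10^-3 mol
n(I2) = n(S2O3^2-)/2 = 1.449 × 10^-3 mol
From the 2:5 ratio, n(MnO4^-) in the aliquot = 2/5 × 1.449 × 10^-3 = 5.797 × 10^-4 mol
[MnO4^-]_dilute = 5.797 × 10^-4 / 0.02499 = 0.02320 mol/L
[MnO4^-]_original = 0.02320 × 250.0/10.14 = 0.5719 mol/L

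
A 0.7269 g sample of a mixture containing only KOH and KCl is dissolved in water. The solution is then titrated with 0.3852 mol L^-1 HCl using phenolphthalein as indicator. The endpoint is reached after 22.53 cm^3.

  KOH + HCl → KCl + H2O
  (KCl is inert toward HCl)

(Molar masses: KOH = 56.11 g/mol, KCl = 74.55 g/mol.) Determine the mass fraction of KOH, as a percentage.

66.99 %

n(HCl) = 0.02253 × 0.3852 = 8.679 × 10^-3 mol
Let x = n(KOH), y = n(KCl).
Titrant: 1x = 8.679 × 10^-3;  mass: 56.11x + 74.55y = 0.7269
Solving, x = 8.679 × 10^-3 mol, y = 3.219 × 10^-3 mol
mass of KOH = 8.679 × 10^-3 × 56.11 = 0.4870 g
% KOH = 0.4870 / 0.7269 × 100 = 66.99 %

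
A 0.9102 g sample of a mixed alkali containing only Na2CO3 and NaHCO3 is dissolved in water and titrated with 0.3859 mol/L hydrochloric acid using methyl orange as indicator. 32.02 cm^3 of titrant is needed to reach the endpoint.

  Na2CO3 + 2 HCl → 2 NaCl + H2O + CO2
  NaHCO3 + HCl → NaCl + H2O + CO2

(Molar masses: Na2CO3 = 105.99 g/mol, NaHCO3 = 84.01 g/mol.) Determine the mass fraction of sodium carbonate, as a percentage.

n(HCl) = 0.03202 × 0.3859 = 0.01236 mol
Let x = n(Na2CO3), y = n(NaHCO3).
Titrant: 2x + 1y = 0.01236;  mass: 105.99x + 84.01y = 0.9102
Solving, x = 2.061 × 10^-3 mol, y = 8.234 × 10^-3 mol
mass of Na2CO3 = 2.061 × 10^-3 × 105.99 = 0.2185 g
% Na2CO3 = 0.2185 / 0.9102 × 100 = 24.00 %

24.00 %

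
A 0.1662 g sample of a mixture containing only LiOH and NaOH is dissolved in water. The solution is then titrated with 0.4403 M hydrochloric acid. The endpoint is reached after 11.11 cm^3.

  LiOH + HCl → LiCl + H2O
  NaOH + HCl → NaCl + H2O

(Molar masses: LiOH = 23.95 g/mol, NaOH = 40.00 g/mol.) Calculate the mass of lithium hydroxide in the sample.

0.04397 g

n(HCl) = 0.01111 × 0.4403 = 4.892 × 10^-3 mol
Let x = n(LiOH), y = n(NaOH).
Titrant: 1x + 1y = 4.892 × 10^-3;  mass: 23.95x + 40.00y = 0.1662
Solving, x = 1.836 × 10^-3 mol, y = 3.056 × 10^-3 mol
mass of LiOH = 1.836 × 10^-3 × 23.95 = 0.04397 g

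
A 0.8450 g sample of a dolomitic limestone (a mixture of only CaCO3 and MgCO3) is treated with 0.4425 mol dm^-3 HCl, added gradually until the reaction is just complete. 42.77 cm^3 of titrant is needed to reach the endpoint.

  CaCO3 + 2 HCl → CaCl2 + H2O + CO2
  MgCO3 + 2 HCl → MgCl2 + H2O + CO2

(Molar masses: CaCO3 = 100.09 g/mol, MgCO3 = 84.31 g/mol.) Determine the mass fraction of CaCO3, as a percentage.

n(HCl) = 0.04277 × 0.4425 = 0.01893 mol
Let x = n(CaCO3), y = n(MgCO3).
Titrant: 2x + 2y = 0.01893;  mass: 100.09x + 84.31y = 0.8450
Solving, x = 2.990 × 10^-3 mol, y = 6.473 × 10^-3 mol
mass of CaCO3 = 2.990 × 10^-3 × 100.09 = 0.2993 g
% CaCO3 = 0.2993 / 0.8450 × 100 = 35.42 %

35.42 %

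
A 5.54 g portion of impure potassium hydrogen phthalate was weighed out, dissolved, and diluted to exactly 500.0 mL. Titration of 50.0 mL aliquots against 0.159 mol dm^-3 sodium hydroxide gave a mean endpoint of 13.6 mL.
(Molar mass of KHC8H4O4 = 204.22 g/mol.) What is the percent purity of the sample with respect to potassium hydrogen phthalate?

79.7 %

KHC8H4O4 + NaOH → KNaC8H4O4 + H2O
n(NaOH) per titration = 0.0136 × 0.159 = 2.16 × 10^-3 mol
n(KHC8H4O4) in each aliquot = 2.16 × 10^-3 mol (1:1 ratio)
n(KHC8H4O4) in the whole flask = 2.16 × 10^-3 × 500.0/50.0 = 0.0216 mol
mass of KHC8H4O4 = 0.0216 × 204.22 = 4.42 g
% KHC8H4O4 = 4.42 / 5.54 × 100 = 79.7 %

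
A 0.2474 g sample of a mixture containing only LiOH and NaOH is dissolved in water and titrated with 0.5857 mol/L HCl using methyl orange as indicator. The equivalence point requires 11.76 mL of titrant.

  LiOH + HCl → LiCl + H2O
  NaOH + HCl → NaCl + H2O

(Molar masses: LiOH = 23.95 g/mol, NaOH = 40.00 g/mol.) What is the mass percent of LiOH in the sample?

16.96 %

n(HCl) = 0.01176 × 0.5857 = 6.888 × 10^-3 mol
Let x = n(LiOH), y = n(NaOH).
Titrant: 1x + 1y = 6.888 × 10^-3;  mass: 23.95x + 40.00y = 0.2474
Solving, x = 1.752 × 10^-3 mol, y = 5.136 × 10^-3 mol
mass of LiOH = 1.752 × 10^-3 × 23.95 = 0.04195 g
% LiOH = 0.04195 / 0.2474 × 100 = 16.96 %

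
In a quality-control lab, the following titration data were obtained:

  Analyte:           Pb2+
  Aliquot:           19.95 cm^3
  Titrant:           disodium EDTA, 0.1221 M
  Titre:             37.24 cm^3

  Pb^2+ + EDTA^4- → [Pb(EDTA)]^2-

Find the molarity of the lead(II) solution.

n(EDTA) = 0.03724 L × 0.1221 mol/L = 4.547 × 10^-3 mol
n(Pb2+) = 4.547 × 10^-3 mol (1:1 mole ratio)
[Pb2+] = 4.547 × 10^-3 mol / 0.01995 L = 0.2279 mol/L

0.2279 M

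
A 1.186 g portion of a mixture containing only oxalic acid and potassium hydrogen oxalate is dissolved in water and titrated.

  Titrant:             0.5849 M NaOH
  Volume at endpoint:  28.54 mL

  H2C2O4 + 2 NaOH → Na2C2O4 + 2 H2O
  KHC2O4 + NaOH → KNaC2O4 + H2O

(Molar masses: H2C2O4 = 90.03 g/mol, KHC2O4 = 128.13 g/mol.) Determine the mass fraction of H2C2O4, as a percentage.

n(NaOH) = 0.02854 × 0.5849 = 0.01669 mol
Let x = n(H2C2O4), y = n(KHC2O4).
Titrant: 2x + 1y = 0.01669;  mass: 90.03x + 128.13y = 1.186
Solving, x = 5.732 × 10^-3 mol, y = 5.228 × 10^-3 mol
mass of H2C2O4 = 5.732 × 10^-3 × 90.03 = 0.5161 g
% H2C2O4 = 0.5161 / 1.186 × 100 = 43.51 %

43.51 %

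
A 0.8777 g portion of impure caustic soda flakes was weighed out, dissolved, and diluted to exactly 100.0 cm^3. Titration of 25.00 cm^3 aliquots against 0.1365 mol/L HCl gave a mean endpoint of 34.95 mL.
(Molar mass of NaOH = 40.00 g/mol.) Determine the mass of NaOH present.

NaOH + HCl → NaCl + H2O
n(HCl) per titration = 0.03495 × 0.1365 = 4.771 × 10^-3 mol
n(NaOH) in each aliquot = 4.771 × 10^-3 mol (1:1 ratio)
n(NaOH) in the whole flask = 4.771 × 10^-3 × 100.0/25.00 = 0.01908 mol
mass of NaOH = 0.01908 × 40.00 = 0.7633 g

0.7633 g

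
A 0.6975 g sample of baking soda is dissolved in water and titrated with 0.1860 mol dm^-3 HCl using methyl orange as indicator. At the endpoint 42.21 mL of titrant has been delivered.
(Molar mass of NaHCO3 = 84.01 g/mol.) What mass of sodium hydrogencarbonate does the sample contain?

0.6596 g

NaHCO3 + HCl → NaCl + H2O + CO2
n(HCl) = 0.04221 L × 0.1860 mol/L = 7.851 × 10^-3 mol
n(NaHCO3) = 7.851 × 10^-3 mol (1:1 ratio)
mass of NaHCO3 = 7.851 × 10^-3 × 84.01 g/mol = 0.6596 g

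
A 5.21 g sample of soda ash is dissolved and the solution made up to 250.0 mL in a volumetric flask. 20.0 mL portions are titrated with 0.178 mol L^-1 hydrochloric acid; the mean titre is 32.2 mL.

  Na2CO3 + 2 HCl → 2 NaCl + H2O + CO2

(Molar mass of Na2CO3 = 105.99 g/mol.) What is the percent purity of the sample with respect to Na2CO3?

n(HCl) per titration = 0.0322 × 0.178 = 5.73 × 10^-3 mol
From the 1:2 ratio, n(Na2CO3) in each aliquot = 1/2 × 5.73 × 10^-3 = 2.87 × 10^-3 mol
n(Na2CO3) in the whole flask = 2.87 × 10^-3 × 250.0/20.0 = 0.0358 mol
mass of Na2CO3 = 0.0358 × 105.99 = 3.80 g
% Na2CO3 = 3.80 / 5.21 × 100 = 72.9 %

72.9 %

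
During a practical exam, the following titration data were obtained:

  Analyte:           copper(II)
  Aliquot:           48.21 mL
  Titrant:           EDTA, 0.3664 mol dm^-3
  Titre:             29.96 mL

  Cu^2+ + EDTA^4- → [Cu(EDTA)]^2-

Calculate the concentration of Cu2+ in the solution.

0.2277 mol/L

n(EDTA) = 0.02996 L × 0.3664 mol/L = 0.01098 mol
n(Cu2+) = 0.01098 mol (1:1 mole ratio)
[Cu2+] = 0.01098 mol / 0.04821 L = 0.2277 mol/L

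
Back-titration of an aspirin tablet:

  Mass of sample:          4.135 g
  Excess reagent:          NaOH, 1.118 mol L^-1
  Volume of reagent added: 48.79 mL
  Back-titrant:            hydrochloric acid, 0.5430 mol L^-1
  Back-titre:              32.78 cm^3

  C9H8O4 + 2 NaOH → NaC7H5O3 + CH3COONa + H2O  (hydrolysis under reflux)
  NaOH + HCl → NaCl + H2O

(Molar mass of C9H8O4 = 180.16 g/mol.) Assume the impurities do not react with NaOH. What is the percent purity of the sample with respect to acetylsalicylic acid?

80.05 %

n(NaOH) added = 0.04879 × 1.118 = 0.05455 mol
n(HCl) used in back-titration = 0.03278 × 0.5430 = 0.01780 mol
n(NaOH) left over = 0.01780 mol (1:1 ratio)
n(NaOH) consumed by analyte = 0.05455 − 0.01780 = 0.03675 mol
From the 1:2 ratio, n(C9H8O4) = 1/2 × 0.03675 = 0.01837 mol
mass of C9H8O4 = 0.01837 × 180.16 = 3.310 g
% C9H8O4 = 3.310 / 4.135 × 100 = 80.05 %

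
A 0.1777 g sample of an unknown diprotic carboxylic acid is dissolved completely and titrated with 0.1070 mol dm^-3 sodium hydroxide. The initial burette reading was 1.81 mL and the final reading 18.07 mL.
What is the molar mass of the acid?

n(NaOH) = 0.01626 L × 0.1070 mol/L = 1.740 × 10^-3 mol
From the 1:2 ratio, n(H2A) = 1/2 × 1.740 × 10^-3 = 8.699 × 10^-4 mol
M = m / n = 0.1777 g / 8.699 × 10^-4 mol = 204.3 g/mol

204.3 g/mol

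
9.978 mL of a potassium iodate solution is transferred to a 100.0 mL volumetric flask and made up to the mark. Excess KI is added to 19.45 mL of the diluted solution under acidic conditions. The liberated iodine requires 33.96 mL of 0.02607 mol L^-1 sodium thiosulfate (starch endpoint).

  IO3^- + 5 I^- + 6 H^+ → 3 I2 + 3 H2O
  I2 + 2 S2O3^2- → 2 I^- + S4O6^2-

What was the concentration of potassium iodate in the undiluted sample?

0.07603 mol/L

n(S2O3^2-) = 0.03396 × 0.02607 = 8.853 × 10^-4 mol
n(I2) = n(S2O3^2-)/2 = 4.427 × 10^-4 mol
From the 1:3 ratio, n(IO3^-) in the aliquot = 1/3 × 4.427 × 10^-4 = 1.476 × 10^-4 mol
[IO3^-]_dilute = 1.476 × 10^-4 / 0.01945 = 0.007586 mol/L
[IO3^-]_original = 0.007586 × 100.0/9.978 = 0.07603 mol/L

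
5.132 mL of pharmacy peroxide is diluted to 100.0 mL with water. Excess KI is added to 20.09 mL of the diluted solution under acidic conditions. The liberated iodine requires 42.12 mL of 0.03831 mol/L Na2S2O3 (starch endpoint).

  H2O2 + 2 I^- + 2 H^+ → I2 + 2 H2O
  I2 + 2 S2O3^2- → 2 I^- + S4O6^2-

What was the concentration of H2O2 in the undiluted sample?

0.7825 mol/L

n(S2O3^2-) = 0.04212 × 0.03831 = 1.614 × 10^-3 mol
n(I2) = n(S2O3^2-)/2 = 8.068 × 10^-4 mol
n(H2O2) in the aliquot = 8.068 × 10^-4 mol (1:1 ratio)
[H2O2]_dilute = 8.068 × 10^-4 / 0.02009 = 0.04016 mol/L
[H2O2]_original = 0.04016 × 100.0/5.132 = 0.7825 mol/L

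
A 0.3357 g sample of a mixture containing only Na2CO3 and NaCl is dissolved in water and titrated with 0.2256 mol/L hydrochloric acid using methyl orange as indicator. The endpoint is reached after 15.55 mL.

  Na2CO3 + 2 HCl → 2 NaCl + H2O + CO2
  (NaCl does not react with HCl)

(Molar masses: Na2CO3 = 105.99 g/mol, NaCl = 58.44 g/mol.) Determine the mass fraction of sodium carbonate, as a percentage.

n(HCl) = 0.01555 × 0.2256 = 3.508 × 10^-3 mol
Let x = n(Na2CO3), y = n(NaCl).
Titrant: 2x = 3.508 × 10^-3;  mass: 105.99x + 58.44y = 0.3357
Solving, x = 1.754 × 10^-3 mol, y = 2.563 × 10^-3 mol
mass of Na2CO3 = 1.754 × 10^-3 × 105.99 = 0.1859 g
% Na2CO3 = 0.1859 / 0.3357 × 100 = 55.38 %

55.38 %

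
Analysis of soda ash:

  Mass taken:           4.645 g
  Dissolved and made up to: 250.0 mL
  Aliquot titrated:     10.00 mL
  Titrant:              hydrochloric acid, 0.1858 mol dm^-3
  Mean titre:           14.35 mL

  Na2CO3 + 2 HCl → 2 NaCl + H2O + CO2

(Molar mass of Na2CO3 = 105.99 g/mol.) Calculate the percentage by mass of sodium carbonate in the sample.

n(HCl) per titration = 0.01435 × 0.1858 = 2.666 × 10^-3 mol
From the 1:2 ratio, n(Na2CO3) in each aliquot = 1/2 × 2.666 × 10^-3 = 1.333 × 10^-3 mol
n(Na2CO3) in the whole flask = 1.333 × 10^-3 × 250.0/10.00 = 0.03333 mol
mass of Na2CO3 = 0.03333 × 105.99 = 3.532 g
% Na2CO3 = 3.532 / 4.645 × 100 = 76.05 %

76.05 %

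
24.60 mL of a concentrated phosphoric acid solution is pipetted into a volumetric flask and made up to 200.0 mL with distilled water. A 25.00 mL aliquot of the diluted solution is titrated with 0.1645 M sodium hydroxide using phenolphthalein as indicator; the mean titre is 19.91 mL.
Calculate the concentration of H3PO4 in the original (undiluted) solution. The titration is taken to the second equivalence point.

0.5326 M

H3PO4 + 2 NaOH → Na2HPO4 + 2 H2O
n(NaOH) = 0.01991 × 0.1645 = 3.275 × 10^-3 mol
From the 1:2 ratio, n(H3PO4) in the aliquot = 1/2 × 3.275 × 10^-3 = 1.638 × 10^-3 mol
[H3PO4]_dilute = 1.638 × 10^-3 / 0.02500 = 0.06550 mol/L
Dilution factor = 200.0 / 24.60 = 8.130
[H3PO4]_stock = 0.06550 × 8.130 = 0.5326 mol/L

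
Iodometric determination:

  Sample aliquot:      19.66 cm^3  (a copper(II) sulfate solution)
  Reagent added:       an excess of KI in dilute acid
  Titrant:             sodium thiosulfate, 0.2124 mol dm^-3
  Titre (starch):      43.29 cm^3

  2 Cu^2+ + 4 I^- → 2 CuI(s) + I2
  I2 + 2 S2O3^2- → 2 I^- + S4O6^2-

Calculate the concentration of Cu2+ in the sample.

n(S2O3^2-) = 0.04329 × 0.2124 = 9.195 × 10^-3 mol
n(I2) = n(S2O3^2-)/2 = 4.597 × 10^-3 mol
From the 2:1 ratio, n(Cu2+) in the aliquot = 2/1 × 4.597 × 10^-3 = 9.195 × 10^-3 mol
[Cu2+] = 9.195 × 10^-3 / 0.01966 = 0.4677 mol/L

0.4677 mol/L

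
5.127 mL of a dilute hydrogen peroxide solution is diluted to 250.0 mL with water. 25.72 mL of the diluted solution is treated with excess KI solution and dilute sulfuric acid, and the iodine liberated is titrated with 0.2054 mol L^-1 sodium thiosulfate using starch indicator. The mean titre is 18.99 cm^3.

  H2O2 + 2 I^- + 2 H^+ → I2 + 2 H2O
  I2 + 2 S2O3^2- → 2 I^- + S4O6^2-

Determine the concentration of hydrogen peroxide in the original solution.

n(S2O3^2-) = 0.01899 × 0.2054 = 3.901 × 10^-3 mol
n(I2) = n(S2O3^2-)/2 = 1.950 × 10^-3 mol
n(H2O2) in the aliquot = 1.950 × 10^-3 mol (1:1 ratio)
[H2O2]_dilute = 1.950 × 10^-3 / 0.02572 = 0.07583 mol/L
[H2O2]_original = 0.07583 × 250.0/5.127 = 3.697 mol/L

3.697 mol/L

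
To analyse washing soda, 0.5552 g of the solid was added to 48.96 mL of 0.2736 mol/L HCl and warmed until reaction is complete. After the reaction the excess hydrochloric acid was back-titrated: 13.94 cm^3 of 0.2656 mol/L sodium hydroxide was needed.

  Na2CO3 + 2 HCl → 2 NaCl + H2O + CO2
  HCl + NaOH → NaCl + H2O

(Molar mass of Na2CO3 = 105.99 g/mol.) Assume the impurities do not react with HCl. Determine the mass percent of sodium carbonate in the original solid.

92.52 %

n(HCl) added = 0.04896 × 0.2736 = 0.01340 mol
n(NaOH) used in back-titration = 0.01394 × 0.2656 = 3.702 × 10^-3 mol
n(HCl) left over = 3.702 × 10^-3 mol (1:1 ratio)
n(HCl) consumed by analyte = 0.01340 − 3.702 × 10^-3 = 9.693 × 10^-3 mol
From the 1:2 ratio, n(Na2CO3) = 1/2 × 9.693 × 10^-3 = 4.846 × 10^-3 mol
mass of Na2CO3 = 4.846 × 10^-3 × 105.99 = 0.5137 g
% Na2CO3 = 0.5137 / 0.5552 × 100 = 92.52 %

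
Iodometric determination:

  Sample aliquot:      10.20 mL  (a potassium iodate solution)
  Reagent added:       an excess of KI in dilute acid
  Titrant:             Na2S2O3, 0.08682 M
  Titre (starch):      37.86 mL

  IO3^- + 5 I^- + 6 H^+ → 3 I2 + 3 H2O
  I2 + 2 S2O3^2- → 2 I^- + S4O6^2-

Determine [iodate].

0.05371 M

n(S2O3^2-) = 0.03786 × 0.08682 = 3.287 × 10^-3 mol
n(I2) = n(S2O3^2-)/2 = 1.644 × 10^-3 mol
From the 1:3 ratio, n(IO3^-) in the aliquot = 1/3 × 1.644 × 10^-3 = 5.478 × 10^-4 mol
[IO3^-] = 5.478 × 10^-4 / 0.01020 = 0.05371 mol/L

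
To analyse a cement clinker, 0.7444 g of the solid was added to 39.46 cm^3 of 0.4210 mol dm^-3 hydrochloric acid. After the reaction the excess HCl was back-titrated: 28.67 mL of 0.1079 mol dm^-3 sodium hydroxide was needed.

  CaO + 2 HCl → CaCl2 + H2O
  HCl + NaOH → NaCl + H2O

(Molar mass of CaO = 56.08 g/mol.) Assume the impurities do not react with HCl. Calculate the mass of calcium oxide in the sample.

n(HCl) added = 0.03946 × 0.4210 = 0.01661 mol
n(NaOH) used in back-titration = 0.02867 × 0.1079 = 3.093 × 10^-3 mol
n(HCl) left over = 3.093 × 10^-3 mol (1:1 ratio)
n(HCl) consumed by analyte = 0.01661 − 3.093 × 10^-3 = 0.01352 mol
From the 1:2 ratio, n(CaO) = 1/2 × 0.01352 = 6.760 × 10^-3 mol
mass of CaO = 6.760 × 10^-3 × 56.08 = 0.3791 g

0.3791 g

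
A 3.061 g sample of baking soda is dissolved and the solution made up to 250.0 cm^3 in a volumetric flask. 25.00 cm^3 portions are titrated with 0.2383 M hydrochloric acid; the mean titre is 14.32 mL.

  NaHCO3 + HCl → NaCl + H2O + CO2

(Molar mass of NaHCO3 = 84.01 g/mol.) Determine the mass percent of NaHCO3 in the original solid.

93.66 %

n(HCl) per titration = 0.01432 × 0.2383 = 3.412 × 10^-3 mol
n(NaHCO3) in each aliquot = 3.412 × 10^-3 mol (1:1 ratio)
n(NaHCO3) in the whole flask = 3.412 × 10^-3 × 250.0/25.00 = 0.03412 mol
mass of NaHCO3 = 0.03412 × 84.01 = 2.867 g
% NaHCO3 = 2.867 / 3.061 × 100 = 93.66 %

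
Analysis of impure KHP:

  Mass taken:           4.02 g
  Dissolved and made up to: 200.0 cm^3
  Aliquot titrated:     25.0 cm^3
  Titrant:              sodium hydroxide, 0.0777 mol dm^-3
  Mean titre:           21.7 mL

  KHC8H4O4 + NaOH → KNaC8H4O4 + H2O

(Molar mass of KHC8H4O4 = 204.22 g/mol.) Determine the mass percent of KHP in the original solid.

68.5 %

n(NaOH) per titration = 0.0217 × 0.0777 = 1.69 × 10^-3 mol
n(KHC8H4O4) in each aliquot = 1.69 × 10^-3 mol (1:1 ratio)
n(KHC8H4O4) in the whole flask = 1.69 × 10^-3 × 200.0/25.0 = 0.0135 mol
mass of KHC8H4O4 = 0.0135 × 204.22 = 2.75 g
% KHC8H4O4 = 2.75 / 4.02 × 100 = 68.5 %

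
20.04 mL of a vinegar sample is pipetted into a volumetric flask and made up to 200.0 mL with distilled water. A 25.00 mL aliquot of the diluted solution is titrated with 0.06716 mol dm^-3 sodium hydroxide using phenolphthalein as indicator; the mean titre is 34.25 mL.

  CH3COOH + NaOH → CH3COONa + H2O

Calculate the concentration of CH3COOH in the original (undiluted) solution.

0.9183 mol/L

n(NaOH) = 0.03425 × 0.06716 = 2.300 × 10^-3 mol
n(CH3COOH) in the aliquot = 2.300 × 10^-3 mol (1:1 ratio)
[CH3COOH]_dilute = 2.300 × 10^-3 / 0.02500 = 0.09201 mol/L
Dilution factor = 200.0 / 20.04 = 9.980
[CH3COOH]_stock = 0.09201 × 9.980 = 0.9183 mol/L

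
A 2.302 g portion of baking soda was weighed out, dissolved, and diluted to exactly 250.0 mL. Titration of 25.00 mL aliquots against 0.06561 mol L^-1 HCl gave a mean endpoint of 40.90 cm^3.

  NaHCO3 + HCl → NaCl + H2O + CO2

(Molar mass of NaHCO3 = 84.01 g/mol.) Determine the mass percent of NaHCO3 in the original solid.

n(HCl) per titration = 0.04090 × 0.06561 = 2.683 × 10^-3 mol
n(NaHCO3) in each aliquot = 2.683 × 10^-3 mol (1:1 ratio)
n(NaHCO3) in the whole flask = 2.683 × 10^-3 × 250.0/25.00 = 0.02683 mol
mass of NaHCO3 = 0.02683 × 84.01 = 2.254 g
% NaHCO3 = 2.254 / 2.302 × 100 = 97.93 %

97.93 %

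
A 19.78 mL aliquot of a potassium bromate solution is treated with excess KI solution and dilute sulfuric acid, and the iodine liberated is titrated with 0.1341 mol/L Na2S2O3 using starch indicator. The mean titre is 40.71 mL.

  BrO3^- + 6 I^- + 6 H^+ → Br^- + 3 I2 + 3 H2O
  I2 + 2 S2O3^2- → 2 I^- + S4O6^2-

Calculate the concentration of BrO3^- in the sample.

n(S2O3^2-) = 0.04071 × 0.1341 = 5.459 × 10^-3 mol
n(I2) = n(S2O3^2-)/2 = 2.730 × 10^-3 mol
From the 1:3 ratio, n(BrO3^-) in the aliquot = 1/3 × 2.730 × 10^-3 = 9.099 × 10^-4 mol
[BrO3^-] = 9.099 × 10^-4 / 0.01978 = 0.04600 mol/L

0.04600 mol/L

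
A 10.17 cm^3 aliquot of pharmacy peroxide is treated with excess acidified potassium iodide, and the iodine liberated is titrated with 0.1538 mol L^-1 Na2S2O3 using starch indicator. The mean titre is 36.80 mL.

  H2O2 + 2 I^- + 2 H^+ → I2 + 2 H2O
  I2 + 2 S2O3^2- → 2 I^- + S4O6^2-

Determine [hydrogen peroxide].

0.2783 mol/L

n(S2O3^2-) = 0.03680 × 0.1538 = 5.660 × 10^-3 mol
n(I2) = n(S2O3^2-)/2 = 2.830 × 10^-3 mol
n(H2O2) in the aliquot = 2.830 × 10^-3 mol (1:1 ratio)
[H2O2] = 2.830 × 10^-3 / 0.01017 = 0.2783 mol/L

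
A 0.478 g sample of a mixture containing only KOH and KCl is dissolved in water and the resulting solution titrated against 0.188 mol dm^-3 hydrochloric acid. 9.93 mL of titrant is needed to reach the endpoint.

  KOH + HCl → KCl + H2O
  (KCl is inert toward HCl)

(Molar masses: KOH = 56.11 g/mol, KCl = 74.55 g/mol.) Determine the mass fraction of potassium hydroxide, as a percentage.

n(HCl) = 0.00993 × 0.188 = 1.87 × 10^-3 mol
Let x = n(KOH), y = n(KCl).
Titrant: 1x = 1.87 × 10^-3;  mass: 56.11x + 74.55y = 0.478
Solving, x = 1.87 × 10^-3 mol, y = 5.01 × 10^-3 mol
mass of KOH = 1.87 × 10^-3 × 56.11 = 0.105 g
% KOH = 0.105 / 0.478 × 100 = 21.9 %

21.9 %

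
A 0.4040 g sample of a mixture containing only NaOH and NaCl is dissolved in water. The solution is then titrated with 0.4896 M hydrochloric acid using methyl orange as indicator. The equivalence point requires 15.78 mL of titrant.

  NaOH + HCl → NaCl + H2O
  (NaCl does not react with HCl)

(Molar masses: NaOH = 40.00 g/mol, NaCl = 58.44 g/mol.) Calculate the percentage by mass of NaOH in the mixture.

n(HCl) = 0.01578 × 0.4896 = 7.726 × 10^-3 mol
Let x = n(NaOH), y = n(NaCl).
Titrant: 1x = 7.726 × 10^-3;  mass: 40.00x + 58.44y = 0.4040
Solving, x = 7.726 × 10^-3 mol, y = 1.625 × 10^-3 mol
mass of NaOH = 7.726 × 10^-3 × 40.00 = 0.3090 g
% NaOH = 0.3090 / 0.4040 × 100 = 76.49 %

76.49 %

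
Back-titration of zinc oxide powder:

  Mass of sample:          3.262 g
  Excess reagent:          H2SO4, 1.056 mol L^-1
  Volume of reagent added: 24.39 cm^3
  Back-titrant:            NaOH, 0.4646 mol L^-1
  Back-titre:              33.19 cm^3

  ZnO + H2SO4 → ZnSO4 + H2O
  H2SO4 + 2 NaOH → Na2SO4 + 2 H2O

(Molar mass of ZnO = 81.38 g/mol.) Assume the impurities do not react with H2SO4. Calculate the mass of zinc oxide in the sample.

1.469 g

n(H2SO4) added = 0.02439 × 1.056 = 0.02576 mol
n(NaOH) used in back-titration = 0.03319 × 0.4646 = 0.01542 mol
From the 1:2 ratio, n(H2SO4) left over = 1/2 × 0.01542 = 7.710 × 10^-3 mol
n(H2SO4) consumed by analyte = 0.02576 − 7.710 × 10^-3 = 0.01805 mol
n(ZnO) = 0.01805 mol (1:1 ratio)
mass of ZnO = 0.01805 × 81.38 = 1.469 g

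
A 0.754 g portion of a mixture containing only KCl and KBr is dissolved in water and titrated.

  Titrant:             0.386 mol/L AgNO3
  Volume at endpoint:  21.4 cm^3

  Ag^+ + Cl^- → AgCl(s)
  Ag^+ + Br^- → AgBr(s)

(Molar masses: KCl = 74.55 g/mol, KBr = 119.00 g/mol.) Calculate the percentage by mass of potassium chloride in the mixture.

50.9 %

n(AgNO3) = 0.0214 × 0.386 = 8.26 × 10^-3 mol
Let x = n(KCl), y = n(KBr).
Titrant: 1x + 1y = 8.26 × 10^-3;  mass: 74.55x + 119.00y = 0.754
Solving, x = 5.15 × 10^-3 mol, y = 3.11 × 10^-3 mol
mass of KCl = 5.15 × 10^-3 × 74.55 = 0.384 g
% KCl = 0.384 / 0.754 × 100 = 50.9 %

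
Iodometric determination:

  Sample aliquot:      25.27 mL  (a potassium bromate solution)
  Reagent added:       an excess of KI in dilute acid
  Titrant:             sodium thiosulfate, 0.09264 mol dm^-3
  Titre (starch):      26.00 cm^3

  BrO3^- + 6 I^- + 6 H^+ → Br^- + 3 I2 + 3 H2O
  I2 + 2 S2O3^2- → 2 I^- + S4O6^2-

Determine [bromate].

0.01589 mol/L

n(S2O3^2-) = 0.02600 × 0.09264 = 2.409 × 10^-3 mol
n(I2) = n(S2O3^2-)/2 = 1.204 × 10^-3 mol
From the 1:3 ratio, n(BrO3^-) in the aliquot = 1/3 × 1.204 × 10^-3 = 4.014 × 10^-4 mol
[BrO3^-] = 4.014 × 10^-4 / 0.02527 = 0.01589 mol/L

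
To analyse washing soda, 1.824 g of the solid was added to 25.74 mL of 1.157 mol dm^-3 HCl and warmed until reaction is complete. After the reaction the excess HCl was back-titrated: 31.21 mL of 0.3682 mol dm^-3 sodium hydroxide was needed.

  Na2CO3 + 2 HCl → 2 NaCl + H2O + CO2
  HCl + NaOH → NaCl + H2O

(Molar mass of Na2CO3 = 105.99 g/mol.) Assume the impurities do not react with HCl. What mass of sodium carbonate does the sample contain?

0.9693 g

n(HCl) added = 0.02574 × 1.157 = 0.02978 mol
n(NaOH) used in back-titration = 0.03121 × 0.3682 = 0.01149 mol
n(HCl) left over = 0.01149 mol (1:1 ratio)
n(HCl) consumed by analyte = 0.02978 − 0.01149 = 0.01829 mol
From the 1:2 ratio, n(Na2CO3) = 1/2 × 0.01829 = 9.145 × 10^-3 mol
mass of Na2CO3 = 9.145 × 10^-3 × 105.99 = 0.9693 g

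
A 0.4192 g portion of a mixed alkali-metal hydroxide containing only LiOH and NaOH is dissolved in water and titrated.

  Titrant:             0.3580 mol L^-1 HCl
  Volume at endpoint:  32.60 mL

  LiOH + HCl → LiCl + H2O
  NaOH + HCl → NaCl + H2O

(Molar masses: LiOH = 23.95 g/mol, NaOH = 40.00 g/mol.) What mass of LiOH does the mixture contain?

n(HCl) = 0.03260 × 0.3580 = 0.01167 mol
Let x = n(LiOH), y = n(NaOH).
Titrant: 1x + 1y = 0.01167;  mass: 23.95x + 40.00y = 0.4192
Solving, x = 2.968 × 10^-3 mol, y = 8.703 × 10^-3 mol
mass of LiOH = 2.968 × 10^-3 × 23.95 = 0.07108 g

0.07108 g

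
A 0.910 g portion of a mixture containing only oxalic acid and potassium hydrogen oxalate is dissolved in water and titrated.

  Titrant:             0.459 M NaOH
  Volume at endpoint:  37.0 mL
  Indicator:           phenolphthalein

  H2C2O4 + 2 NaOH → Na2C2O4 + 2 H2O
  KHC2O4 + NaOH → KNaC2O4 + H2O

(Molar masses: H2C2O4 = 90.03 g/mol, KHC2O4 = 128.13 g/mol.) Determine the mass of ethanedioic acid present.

n(NaOH) = 0.0370 × 0.459 = 0.0170 mol
Let x = n(H2C2O4), y = n(KHC2O4).
Titrant: 2x + 1y = 0.0170;  mass: 90.03x + 128.13y = 0.910
Solving, x = 7.62 × 10^-3 mol, y = 1.75 × 10^-3 mol
mass of H2C2O4 = 7.62 × 10^-3 × 90.03 = 0.686 g

0.686 g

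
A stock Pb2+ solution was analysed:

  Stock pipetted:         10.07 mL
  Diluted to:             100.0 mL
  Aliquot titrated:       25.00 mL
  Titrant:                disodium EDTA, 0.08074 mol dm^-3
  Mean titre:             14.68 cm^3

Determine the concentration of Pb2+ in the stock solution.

Pb^2+ + EDTA^4- → [Pb(EDTA)]^2-
n(EDTA) = 0.01468 × 0.08074 = 1.185 × 10^-3 mol
n(Pb2+) in the aliquot = 1.185 × 10^-3 mol (1:1 ratio)
[Pb2+]_dilute = 1.185 × 10^-3 / 0.02500 = 0.04741 mol/L
Dilution factor = 100.0 / 10.07 = 9.930
[Pb2+]_stock = 0.04741 × 9.930 = 0.4708 mol/L

0.4708 mol/L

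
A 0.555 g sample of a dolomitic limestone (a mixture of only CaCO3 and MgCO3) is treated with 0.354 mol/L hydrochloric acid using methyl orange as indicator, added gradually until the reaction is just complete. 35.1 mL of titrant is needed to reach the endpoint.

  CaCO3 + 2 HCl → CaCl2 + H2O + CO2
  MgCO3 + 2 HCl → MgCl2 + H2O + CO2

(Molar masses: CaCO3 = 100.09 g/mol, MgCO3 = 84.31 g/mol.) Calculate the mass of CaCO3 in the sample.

n(HCl) = 0.0351 × 0.354 = 0.0124 mol
Let x = n(CaCO3), y = n(MgCO3).
Titrant: 2x + 2y = 0.0124;  mass: 100.09x + 84.31y = 0.555
Solving, x = 1.98 × 10^-3 mol, y = 4.24 × 10^-3 mol
mass of CaCO3 = 1.98 × 10^-3 × 100.09 = 0.198 g

0.198 g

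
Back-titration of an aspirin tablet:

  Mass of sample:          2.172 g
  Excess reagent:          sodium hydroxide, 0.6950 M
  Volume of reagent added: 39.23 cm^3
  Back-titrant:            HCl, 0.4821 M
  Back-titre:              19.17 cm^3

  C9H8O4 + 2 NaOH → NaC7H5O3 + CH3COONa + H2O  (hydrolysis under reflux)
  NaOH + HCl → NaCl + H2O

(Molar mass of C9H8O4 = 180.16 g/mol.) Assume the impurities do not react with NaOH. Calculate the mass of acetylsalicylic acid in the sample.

n(NaOH) added = 0.03923 × 0.6950 = 0.02726 mol
n(HCl) used in back-titration = 0.01917 × 0.4821 = 9.242 × 10^-3 mol
n(NaOH) left over = 9.242 × 10^-3 mol (1:1 ratio)
n(NaOH) consumed by analyte = 0.02726 − 9.242 × 10^-3 = 0.01802 mol
From the 1:2 ratio, n(C9H8O4) = 1/2 × 0.01802 = 9.011 × 10^-3 mol
mass of C9H8O4 = 9.011 × 10^-3 × 180.16 = 1.624 g

1.624 g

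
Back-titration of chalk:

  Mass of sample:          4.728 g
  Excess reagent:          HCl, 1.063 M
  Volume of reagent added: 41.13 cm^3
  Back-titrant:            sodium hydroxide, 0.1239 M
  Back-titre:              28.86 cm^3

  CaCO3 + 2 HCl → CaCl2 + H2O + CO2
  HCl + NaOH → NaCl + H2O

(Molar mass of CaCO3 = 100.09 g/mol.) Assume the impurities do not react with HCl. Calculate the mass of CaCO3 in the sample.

n(HCl) added = 0.04113 × 1.063 = 0.04372 mol
n(NaOH) used in back-titration = 0.02886 × 0.1239 = 3.576 × 10^-3 mol
n(HCl) left over = 3.576 × 10^-3 mol (1:1 ratio)
n(HCl) consumed by analyte = 0.04372 − 3.576 × 10^-3 = 0.04015 mol
From the 1:2 ratio, n(CaCO3) = 1/2 × 0.04015 = 0.02007 mol
mass of CaCO3 = 0.02007 × 100.09 = 2.009 g

2.009 g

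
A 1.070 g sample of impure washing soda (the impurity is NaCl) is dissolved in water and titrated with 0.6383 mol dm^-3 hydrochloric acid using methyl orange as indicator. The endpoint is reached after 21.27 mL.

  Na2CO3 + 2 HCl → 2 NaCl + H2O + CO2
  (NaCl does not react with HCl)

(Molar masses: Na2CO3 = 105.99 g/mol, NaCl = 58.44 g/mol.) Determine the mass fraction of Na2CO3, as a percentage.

67.24 %

n(HCl) = 0.02127 × 0.6383 = 0.01358 mol
Let x = n(Na2CO3), y = n(NaCl).
Titrant: 2x = 0.01358;  mass: 105.99x + 58.44y = 1.070
Solving, x = 6.788 × 10^-3 mol, y = 5.998 × 10^-3 mol
mass of Na2CO3 = 6.788 × 10^-3 × 105.99 = 0.7195 g
% Na2CO3 = 0.7195 / 1.070 × 100 = 67.24 %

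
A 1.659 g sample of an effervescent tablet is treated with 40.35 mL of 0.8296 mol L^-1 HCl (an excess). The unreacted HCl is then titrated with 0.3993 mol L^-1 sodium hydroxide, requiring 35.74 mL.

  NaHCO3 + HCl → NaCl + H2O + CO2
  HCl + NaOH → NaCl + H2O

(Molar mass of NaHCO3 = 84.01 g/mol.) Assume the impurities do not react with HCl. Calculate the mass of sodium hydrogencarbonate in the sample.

n(HCl) added = 0.04035 × 0.8296 = 0.03347 mol
n(NaOH) used in back-titration = 0.03574 × 0.3993 = 0.01427 mol
n(HCl) left over = 0.01427 mol (1:1 ratio)
n(HCl) consumed by analyte = 0.03347 − 0.01427 = 0.01920 mol
n(NaHCO3) = 0.01920 mol (1:1 ratio)
mass of NaHCO3 = 0.01920 × 84.01 = 1.613 g

1.613 g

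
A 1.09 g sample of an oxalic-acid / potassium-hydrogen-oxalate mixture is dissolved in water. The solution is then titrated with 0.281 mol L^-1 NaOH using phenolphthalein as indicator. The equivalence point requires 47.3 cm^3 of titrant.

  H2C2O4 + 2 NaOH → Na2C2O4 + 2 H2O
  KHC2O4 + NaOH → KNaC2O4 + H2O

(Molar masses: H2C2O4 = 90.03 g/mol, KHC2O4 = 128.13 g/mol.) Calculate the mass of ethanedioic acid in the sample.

0.332 g

n(NaOH) = 0.0473 × 0.281 = 0.0133 mol
Let x = n(H2C2O4), y = n(KHC2O4).
Titrant: 2x + 1y = 0.0133;  mass: 90.03x + 128.13y = 1.09
Solving, x = 3.69 × 10^-3 mol, y = 5.92 × 10^-3 mol
mass of H2C2O4 = 3.69 × 10^-3 × 90.03 = 0.332 g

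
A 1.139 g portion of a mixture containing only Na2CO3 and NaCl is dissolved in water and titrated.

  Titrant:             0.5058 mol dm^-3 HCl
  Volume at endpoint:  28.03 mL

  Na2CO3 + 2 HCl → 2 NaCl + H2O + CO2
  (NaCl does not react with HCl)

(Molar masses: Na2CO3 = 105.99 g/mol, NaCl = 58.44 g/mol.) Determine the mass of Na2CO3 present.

n(HCl) = 0.02803 × 0.5058 = 0.01418 mol
Let x = n(Na2CO3), y = n(NaCl).
Titrant: 2x = 0.01418;  mass: 105.99x + 58.44y = 1.139
Solving, x = 7.089 × 10^-3 mol, y = 6.633 × 10^-3 mol
mass of Na2CO3 = 7.089 × 10^-3 × 105.99 = 0.7513 g

0.7513 g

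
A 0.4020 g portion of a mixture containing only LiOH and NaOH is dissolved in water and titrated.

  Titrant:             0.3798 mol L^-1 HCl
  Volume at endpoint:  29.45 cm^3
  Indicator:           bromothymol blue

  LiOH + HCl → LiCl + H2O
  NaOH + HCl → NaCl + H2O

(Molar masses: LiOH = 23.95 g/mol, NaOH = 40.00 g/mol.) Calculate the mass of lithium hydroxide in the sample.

n(HCl) = 0.02945 × 0.3798 = 0.01119 mol
Let x = n(LiOH), y = n(NaOH).
Titrant: 1x + 1y = 0.01119;  mass: 23.95x + 40.00y = 0.4020
Solving, x = 2.829 × 10^-3 mol, y = 8.356 × 10^-3 mol
mass of LiOH = 2.829 × 10^-3 × 23.95 = 0.06775 g

0.06775 g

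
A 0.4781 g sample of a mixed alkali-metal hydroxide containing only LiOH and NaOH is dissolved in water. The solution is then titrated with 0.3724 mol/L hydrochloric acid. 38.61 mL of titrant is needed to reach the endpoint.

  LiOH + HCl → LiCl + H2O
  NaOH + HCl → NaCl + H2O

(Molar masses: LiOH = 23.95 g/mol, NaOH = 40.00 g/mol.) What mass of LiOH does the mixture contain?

n(HCl) = 0.03861 × 0.3724 = 0.01438 mol
Let x = n(LiOH), y = n(NaOH).
Titrant: 1x + 1y = 0.01438;  mass: 23.95x + 40.00y = 0.4781
Solving, x = 6.046 × 10^-3 mol, y = 8.333 × 10^-3 mol
mass of LiOH = 6.046 × 10^-3 × 23.95 = 0.1448 g

0.1448 g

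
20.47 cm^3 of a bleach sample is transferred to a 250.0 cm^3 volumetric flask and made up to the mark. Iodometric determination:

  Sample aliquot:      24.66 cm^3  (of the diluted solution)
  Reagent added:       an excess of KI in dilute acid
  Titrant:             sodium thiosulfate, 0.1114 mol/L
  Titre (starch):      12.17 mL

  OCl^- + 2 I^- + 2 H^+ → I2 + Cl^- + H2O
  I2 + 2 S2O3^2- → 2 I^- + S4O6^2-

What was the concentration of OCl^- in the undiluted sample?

n(S2O3^2-) = 0.01217 × 0.1114 = 1.356 × 10^-3 mol
n(I2) = n(S2O3^2-)/2 = 6.779 × 10^-4 mol
n(OCl^-) in the aliquot = 6.779 × 10^-4 mol (1:1 ratio)
[OCl^-]_dilute = 6.779 × 10^-4 / 0.02466 = 0.02749 mol/L
[OCl^-]_original = 0.02749 × 250.0/20.47 = 0.3357 mol/L

0.3357 mol/L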